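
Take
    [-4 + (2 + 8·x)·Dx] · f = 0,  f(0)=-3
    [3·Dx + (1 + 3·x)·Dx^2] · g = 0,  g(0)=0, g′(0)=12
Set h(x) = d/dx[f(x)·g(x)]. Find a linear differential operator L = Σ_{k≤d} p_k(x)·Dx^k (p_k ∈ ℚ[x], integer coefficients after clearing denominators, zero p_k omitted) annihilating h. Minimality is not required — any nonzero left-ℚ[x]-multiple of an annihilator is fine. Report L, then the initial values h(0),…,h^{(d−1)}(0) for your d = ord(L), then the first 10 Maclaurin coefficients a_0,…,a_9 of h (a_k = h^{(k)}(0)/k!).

f: a_k = -3, -6, 6, -12, 30, -84, 252, -792, 2574, -8580, …
g: a_k = 0, 12, -18, 36, -81, 972/5, -486, 8748/7, -6561/2, 8748, …
L₀ := L_f ⊗_s L_g (sym. prod.), ord ≤ 2.
h=h₀': d/dx-closure on L₀ ⇒ L.
L = (4 + 24·x + 24·x^2) + (8 + 74·x + 216·x^2 + 192·x^3)·Dx + (1 + 13·x + 62·x^2 + 128·x^3 + 96·x^4)·Dx^2  (order 2).
h: a_k = -36, -36, 216, -900, 3474, -65232/5, 242244/5, -6271884/35, 4638141/7, -17180406/7, …
ICs: h(0) = -36, h′(0) = -36.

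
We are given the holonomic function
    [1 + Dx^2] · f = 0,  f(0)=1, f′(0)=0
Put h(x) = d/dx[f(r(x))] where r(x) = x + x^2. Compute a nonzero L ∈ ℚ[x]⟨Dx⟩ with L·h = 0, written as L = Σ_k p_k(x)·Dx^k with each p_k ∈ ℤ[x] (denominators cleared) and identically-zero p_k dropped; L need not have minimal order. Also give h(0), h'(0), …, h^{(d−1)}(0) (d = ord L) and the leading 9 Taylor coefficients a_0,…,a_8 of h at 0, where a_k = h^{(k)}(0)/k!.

f: a_k = 1, 0, -1/2, 0, 1/24, 0, -1/720, 0, 1/40320, …
Change of var in L_f (x↦r) gives L₀.
h=h₀': d/dx-closure on L₀ ⇒ L.
L = (13 + 8·x + 24·x^2 + 32·x^3 + 16·x^4) + (-6 - 12·x)·Dx + (1 + 4·x + 4·x^2)·Dx^2  (order 2).
h: a_k = 0, -1, -3, -11/6, 5/6, 179/120, 133/120, 841/5040, -139/560, …
ICs: h(0) = 0, h′(0) = -1.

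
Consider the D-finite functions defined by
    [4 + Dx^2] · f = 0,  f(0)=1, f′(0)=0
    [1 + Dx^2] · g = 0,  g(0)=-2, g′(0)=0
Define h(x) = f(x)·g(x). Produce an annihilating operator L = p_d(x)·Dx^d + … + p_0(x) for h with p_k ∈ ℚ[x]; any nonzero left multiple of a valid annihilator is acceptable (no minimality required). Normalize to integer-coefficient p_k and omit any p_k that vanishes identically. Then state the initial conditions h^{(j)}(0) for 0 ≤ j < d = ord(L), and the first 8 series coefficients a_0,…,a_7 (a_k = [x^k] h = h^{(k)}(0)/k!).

L = 9 + 10·Dx^2 + Dx^4  (order 4).
h: a_k = -2, 0, 5, 0, -41/12, 0, 73/72, 0, …
ICs: h(0) = -2, h′(0) = 0, h′′(0) = 10, h′′′(0) = 0.

f: a_k = 1, 0, -2, 0, 2/3, 0, -4/45, 0, …
g: a_k = -2, 0, 1, 0, -1/12, 0, 1/360, 0, …
Sym-product of L_f,L_g gives L₀ (≤ ord 4).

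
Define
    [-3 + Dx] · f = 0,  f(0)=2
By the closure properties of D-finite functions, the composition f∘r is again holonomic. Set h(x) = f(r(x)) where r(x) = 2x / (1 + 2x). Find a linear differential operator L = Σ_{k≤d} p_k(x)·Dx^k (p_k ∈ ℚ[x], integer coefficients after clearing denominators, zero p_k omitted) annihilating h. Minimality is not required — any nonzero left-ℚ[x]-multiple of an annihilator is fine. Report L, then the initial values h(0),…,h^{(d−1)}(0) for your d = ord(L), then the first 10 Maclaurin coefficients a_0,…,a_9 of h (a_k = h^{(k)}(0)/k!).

f: a_k = 2, 6, 9, 9, 27/4, 81/20, 81/40, 243/280, 729/2240, 243/2240, …
h₀=f(r): pull back L_f along r ⇒ L₀.
L = -6 + (1 + 4·x + 4·x^2)·Dx  (order 1).
h: a_k = 2, 12, 12, -24, 12, 168/5, -552/5, 6576/35, -6492/35, -1704/35, …
ICs: h(0) = 2.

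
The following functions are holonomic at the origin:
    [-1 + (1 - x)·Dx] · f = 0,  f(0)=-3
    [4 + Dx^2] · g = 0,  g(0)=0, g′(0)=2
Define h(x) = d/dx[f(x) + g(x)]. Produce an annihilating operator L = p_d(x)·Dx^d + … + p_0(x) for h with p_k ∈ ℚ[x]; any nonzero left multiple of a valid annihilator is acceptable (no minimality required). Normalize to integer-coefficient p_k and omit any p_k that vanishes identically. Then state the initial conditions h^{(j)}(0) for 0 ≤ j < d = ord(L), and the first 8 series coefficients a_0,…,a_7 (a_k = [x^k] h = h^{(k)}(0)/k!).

L = (64 - 32·x + 16·x^2) + (-20 + 36·x - 24·x^2 + 8·x^3)·Dx + (16 - 8·x + 4·x^2)·Dx^2 + (-5 + 9·x - 6·x^2 + 2·x^3)·Dx^3  (order 3).
h: a_k = -1, -6, -13, -12, -41/3, -18, -953/45, -24, …
ICs: h(0) = -1, h′(0) = -6, h′′(0) = -26.

f: a_k = -3, -3, -3, -3, -3, -3, -3, -3, …
g: a_k = 0, 2, 0, -4/3, 0, 4/15, 0, -8/315, …
Sum ⇒ L₀ = lclm(L_f,L_g) in ℚ(x)⟨Dx⟩.
h=h₀': d/dx-closure on L₀ ⇒ L.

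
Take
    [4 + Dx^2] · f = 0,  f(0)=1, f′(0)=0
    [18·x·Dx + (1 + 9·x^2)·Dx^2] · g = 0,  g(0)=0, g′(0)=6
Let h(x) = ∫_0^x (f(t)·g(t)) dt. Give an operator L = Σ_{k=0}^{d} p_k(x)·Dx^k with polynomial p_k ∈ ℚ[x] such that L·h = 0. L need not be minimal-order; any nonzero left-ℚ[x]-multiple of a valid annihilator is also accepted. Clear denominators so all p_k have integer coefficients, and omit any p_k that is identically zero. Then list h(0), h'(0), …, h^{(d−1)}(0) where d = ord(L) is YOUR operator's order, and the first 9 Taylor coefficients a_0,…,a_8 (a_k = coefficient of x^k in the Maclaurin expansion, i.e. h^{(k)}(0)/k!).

L = (2080 + 50256·x^2 + 89424·x^4 + 186624·x^6 + 419904·x^8)·Dx + (3168·x + 38880·x^3 + 139968·x^5 + 419904·x^7)·Dx^2 + (572 + 13788·x^2 + 33048·x^4 + 93312·x^6 + 209952·x^8)·Dx^3 + (792·x + 9720·x^3 + 34992·x^5 + 104976·x^7)·Dx^4 + (13 + 306·x^2 + 2673·x^4 + 11664·x^6 + 26244·x^8)·Dx^5  (order 5).
h: a_k = 0, 0, 3, 0, -15/2, 0, 343/15, 0, -43669/420, …
ICs: h(0) = 0, h′(0) = 0, h′′(0) = 6, h′′′(0) = 0, h′′′′(0) = -180.

f: a_k = 1, 0, -2, 0, 2/3, 0, -4/45, 0, 2/315, …
g: a_k = 0, 6, 0, -18, 0, 486/5, 0, -4374/7, 0, …
Sym-product of L_f,L_g gives L₀ (≤ ord 4).
Integrate: L := L₀·Dx.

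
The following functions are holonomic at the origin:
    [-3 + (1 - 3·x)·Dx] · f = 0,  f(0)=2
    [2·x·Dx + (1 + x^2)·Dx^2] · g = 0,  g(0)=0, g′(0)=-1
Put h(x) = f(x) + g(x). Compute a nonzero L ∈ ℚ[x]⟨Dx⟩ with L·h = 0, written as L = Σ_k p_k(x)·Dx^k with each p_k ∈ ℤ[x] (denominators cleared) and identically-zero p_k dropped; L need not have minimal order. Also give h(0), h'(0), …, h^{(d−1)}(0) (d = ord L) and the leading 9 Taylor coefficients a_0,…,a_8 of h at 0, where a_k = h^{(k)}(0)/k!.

L = (-6 + 72·x + 18·x^2)·Dx + (28 - 6·x + 60·x^2 + 18·x^3)·Dx^2 + (-3 + 8·x + 8·x^3 + 3·x^4)·Dx^3  (order 3).
h: a_k = 2, 5, 18, 163/3, 162, 2429/5, 1458, 30619/7, 13122, …
ICs: h(0) = 2, h′(0) = 5, h′′(0) = 36.

f: a_k = 2, 6, 18, 54, 162, 486, 1458, 4374, 13122, …
g: a_k = 0, -1, 0, 1/3, 0, -1/5, 0, 1/7, 0, …
Weyl lclm of L_f,L_g ⇒ L₀ (ord ≤ 3).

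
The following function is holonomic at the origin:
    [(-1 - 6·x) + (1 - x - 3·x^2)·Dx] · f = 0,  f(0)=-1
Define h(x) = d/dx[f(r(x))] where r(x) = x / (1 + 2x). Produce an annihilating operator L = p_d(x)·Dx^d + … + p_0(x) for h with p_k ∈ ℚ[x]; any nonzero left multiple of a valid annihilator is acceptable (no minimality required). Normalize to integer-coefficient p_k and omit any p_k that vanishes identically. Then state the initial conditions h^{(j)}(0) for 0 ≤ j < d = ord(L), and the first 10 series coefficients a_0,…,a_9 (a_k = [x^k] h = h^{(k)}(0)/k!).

f: a_k = -1, -1, -4, -7, -19, -40, -97, -217, -508, -1159, …
L₀ from L_f via x↦r, Dx↦r'^{-1}Dx.
h₀' ⇒ L via d/dx closure of L₀.
L = (4 + 6·x + 30·x^2 + 32·x^3) + (-1 - 13·x - 45·x^2 - 38·x^3 + 16·x^4)·Dx  (order 1).
h: a_k = -1, -4, 15, -68, 280, -1110, 4277, -16144, 59985, -220130, …
ICs: h(0) = -1.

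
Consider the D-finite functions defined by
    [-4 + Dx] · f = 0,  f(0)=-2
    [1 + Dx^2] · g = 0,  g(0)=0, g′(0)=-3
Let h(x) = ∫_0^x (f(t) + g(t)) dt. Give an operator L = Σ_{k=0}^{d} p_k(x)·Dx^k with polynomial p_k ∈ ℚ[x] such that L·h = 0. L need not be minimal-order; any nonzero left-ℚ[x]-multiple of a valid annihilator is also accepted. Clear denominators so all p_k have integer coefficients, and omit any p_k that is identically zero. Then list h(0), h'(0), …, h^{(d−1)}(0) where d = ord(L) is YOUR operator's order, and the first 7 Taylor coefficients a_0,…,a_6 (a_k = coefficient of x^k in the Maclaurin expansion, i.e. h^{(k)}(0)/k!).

f: a_k = -2, -8, -16, -64/3, -64/3, -256/15, -512/45, …
g: a_k = 0, -3, 0, 1/2, 0, -1/40, 0, …
f+g: L₀ = lclm(L_f,L_g), ord ≤ 1+2.
h=∫₀ˣh₀: take L = L₀·Dx.
L = -4·Dx + Dx^2 - 4·Dx^3 + Dx^4  (order 4).
h: a_k = 0, -2, -11/2, -16/3, -125/24, -64/15, -2051/720, …
ICs: h(0) = 0, h′(0) = -2, h′′(0) = -11, h′′′(0) = -32.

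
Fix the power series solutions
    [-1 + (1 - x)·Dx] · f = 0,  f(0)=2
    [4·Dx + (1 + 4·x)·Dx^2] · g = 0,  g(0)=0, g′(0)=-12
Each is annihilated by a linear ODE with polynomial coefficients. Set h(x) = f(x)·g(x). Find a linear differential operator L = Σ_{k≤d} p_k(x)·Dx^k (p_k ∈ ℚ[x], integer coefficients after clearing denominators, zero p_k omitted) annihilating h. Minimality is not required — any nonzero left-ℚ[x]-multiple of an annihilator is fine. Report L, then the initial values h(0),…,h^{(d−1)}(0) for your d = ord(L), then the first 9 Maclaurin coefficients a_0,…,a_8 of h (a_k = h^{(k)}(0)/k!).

L = 4 + (-2 + 12·x)·Dx + (-1 - 3·x + 4·x^2)·Dx^2  (order 2).
h: a_k = 0, -24, 24, -104, 280, -4744/5, 15736/5, -381368/35, 1338952/35, …
ICs: h(0) = 0, h′(0) = -24.

f: a_k = 2, 2, 2, 2, 2, 2, 2, 2, 2, …
g: a_k = 0, -12, 24, -64, 192, -3072/5, 2048, -49152/7, 24576, …
L₀ := L_f ⊗_s L_g (sym. prod.), ord ≤ 2.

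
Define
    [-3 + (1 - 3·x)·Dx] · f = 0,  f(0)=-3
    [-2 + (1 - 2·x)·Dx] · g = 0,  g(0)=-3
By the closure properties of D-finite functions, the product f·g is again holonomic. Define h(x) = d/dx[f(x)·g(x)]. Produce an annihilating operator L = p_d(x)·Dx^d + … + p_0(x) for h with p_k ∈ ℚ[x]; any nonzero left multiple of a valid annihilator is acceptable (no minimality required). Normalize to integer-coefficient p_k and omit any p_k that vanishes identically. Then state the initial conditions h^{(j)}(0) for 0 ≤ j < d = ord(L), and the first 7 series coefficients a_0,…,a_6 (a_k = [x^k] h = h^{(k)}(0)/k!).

f: a_k = -3, -9, -27, -81, -243, -729, -2187, …
g: a_k = -3, -6, -12, -24, -48, -96, -192, …
Sym-product of L_f,L_g gives L₀ (≤ ord 1).
h₀' ⇒ L via d/dx closure of L₀.
L = (38 - 180·x + 216·x^2) + (-5 + 37·x - 90·x^2 + 72·x^3)·Dx  (order 1).
h: a_k = 45, 342, 1755, 7596, 29925, 111186, 397215, …
ICs: h(0) = 45.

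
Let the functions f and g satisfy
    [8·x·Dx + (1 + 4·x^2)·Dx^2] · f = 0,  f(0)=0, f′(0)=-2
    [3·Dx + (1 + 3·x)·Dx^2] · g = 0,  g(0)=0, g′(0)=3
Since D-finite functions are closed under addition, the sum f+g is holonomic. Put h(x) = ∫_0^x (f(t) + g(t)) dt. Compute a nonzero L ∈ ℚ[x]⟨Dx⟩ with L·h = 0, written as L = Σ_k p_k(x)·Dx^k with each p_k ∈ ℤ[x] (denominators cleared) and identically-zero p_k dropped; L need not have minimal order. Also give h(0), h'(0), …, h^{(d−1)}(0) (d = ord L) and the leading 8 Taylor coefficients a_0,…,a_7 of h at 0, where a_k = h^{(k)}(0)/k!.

f: a_k = 0, -2, 0, 8/3, 0, -32/5, 0, 128/7, …
g: a_k = 0, 3, -9/2, 9, -81/4, 243/5, -243/2, 2187/7, …
L₀ := lclm(L_f,L_g); ord L₀ ≤ 2+2.
Integrate: L := L₀·Dx.
L = (-24 - 216·x + 288·x^2 + 288·x^3)·Dx^2 + (-26 - 48·x - 120·x^2 + 576·x^3 + 576·x^4)·Dx^3 + (-3 - x + 24·x^2 + 32·x^3 + 144·x^4 + 144·x^5)·Dx^4  (order 4).
h: a_k = 0, 0, 1/2, -3/2, 35/12, -81/20, 211/30, -243/14, …
ICs: h(0) = 0, h′(0) = 0, h′′(0) = 1, h′′′(0) = -9.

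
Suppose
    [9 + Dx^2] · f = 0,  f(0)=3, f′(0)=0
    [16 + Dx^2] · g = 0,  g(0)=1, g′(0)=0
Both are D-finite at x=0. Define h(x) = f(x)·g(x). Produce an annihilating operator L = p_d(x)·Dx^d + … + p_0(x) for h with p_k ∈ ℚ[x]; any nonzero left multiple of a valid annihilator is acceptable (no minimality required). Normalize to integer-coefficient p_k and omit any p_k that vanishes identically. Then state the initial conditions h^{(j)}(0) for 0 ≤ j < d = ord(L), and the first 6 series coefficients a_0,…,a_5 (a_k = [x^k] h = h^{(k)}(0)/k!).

L = 49 + 50·Dx^2 + Dx^4  (order 4).
h: a_k = 3, 0, -75/2, 0, 1201/8, 0, …
ICs: h(0) = 3, h′(0) = 0, h′′(0) = -75, h′′′(0) = 0.

f: a_k = 3, 0, -27/2, 0, 81/8, 0, …
g: a_k = 1, 0, -8, 0, 32/3, 0, …
L₀ := L_f ⊗_s L_g (sym. prod.), ord ≤ 4.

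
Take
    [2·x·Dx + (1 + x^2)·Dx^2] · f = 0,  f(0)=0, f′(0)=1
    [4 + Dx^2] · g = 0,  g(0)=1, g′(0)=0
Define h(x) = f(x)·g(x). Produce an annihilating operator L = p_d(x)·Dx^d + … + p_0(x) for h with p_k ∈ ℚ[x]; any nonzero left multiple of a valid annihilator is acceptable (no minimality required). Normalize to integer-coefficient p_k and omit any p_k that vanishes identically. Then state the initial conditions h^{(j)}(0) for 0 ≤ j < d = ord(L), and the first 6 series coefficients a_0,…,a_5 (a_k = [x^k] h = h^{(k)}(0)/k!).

L = (160 + 464·x^2 + 464·x^4 + 256·x^6 + 64·x^8) + (96·x + 224·x^3 + 192·x^5 + 64·x^7)·Dx + (60 + 188·x^2 + 216·x^4 + 128·x^6 + 32·x^8)·Dx^2 + (24·x + 56·x^3 + 48·x^5 + 16·x^7)·Dx^3 + (5 + 18·x^2 + 25·x^4 + 16·x^6 + 4·x^8)·Dx^4  (order 4).
h: a_k = 0, 1, 0, -7/3, 0, 23/15, …
ICs: h(0) = 0, h′(0) = 1, h′′(0) = 0, h′′′(0) = -14.

f: a_k = 0, 1, 0, -1/3, 0, 1/5, …
g: a_k = 1, 0, -2, 0, 2/3, 0, …
Product ⇒ symmetric product L₀, ord ≤ 4.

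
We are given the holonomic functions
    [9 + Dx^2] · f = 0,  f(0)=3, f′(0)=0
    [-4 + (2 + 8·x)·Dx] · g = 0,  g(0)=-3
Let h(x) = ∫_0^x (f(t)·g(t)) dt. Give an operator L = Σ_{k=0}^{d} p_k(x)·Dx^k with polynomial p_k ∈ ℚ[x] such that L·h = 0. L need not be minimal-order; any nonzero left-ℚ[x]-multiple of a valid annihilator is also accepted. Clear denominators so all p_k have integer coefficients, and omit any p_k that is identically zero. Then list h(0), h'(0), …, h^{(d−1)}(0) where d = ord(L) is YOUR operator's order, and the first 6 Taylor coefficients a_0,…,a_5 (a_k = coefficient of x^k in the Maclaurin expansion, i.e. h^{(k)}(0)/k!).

f: a_k = 3, 0, -27/2, 0, 81/8, 0, …
g: a_k = -3, -6, 6, -12, 30, -84, …
Product ⇒ symmetric product L₀, ord ≤ 2.
h=∫₀ˣh₀: take L = L₀·Dx.
L = (21 + 72·x + 144·x^2)·Dx + (-4 - 16·x)·Dx^2 + (1 + 8·x + 16·x^2)·Dx^3  (order 3).
h: a_k = 0, -9, -9, 39/2, 45/4, -171/40, …
ICs: h(0) = 0, h′(0) = -9, h′′(0) = -18.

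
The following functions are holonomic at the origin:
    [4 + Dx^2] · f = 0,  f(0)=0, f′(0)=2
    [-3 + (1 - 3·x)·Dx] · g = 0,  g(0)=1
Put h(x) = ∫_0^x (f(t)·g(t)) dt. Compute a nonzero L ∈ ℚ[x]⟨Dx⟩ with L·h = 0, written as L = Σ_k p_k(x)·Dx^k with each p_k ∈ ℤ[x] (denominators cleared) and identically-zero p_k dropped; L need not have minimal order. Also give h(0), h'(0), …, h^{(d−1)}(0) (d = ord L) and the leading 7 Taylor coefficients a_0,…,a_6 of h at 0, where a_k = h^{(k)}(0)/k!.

L = (-4 + 12·x)·Dx + 6·Dx^2 + (-1 + 3·x)·Dx^3  (order 3).
h: a_k = 0, 0, 1, 2, 25/6, 10, 1127/45, …
ICs: h(0) = 0, h′(0) = 0, h′′(0) = 2.

f: a_k = 0, 2, 0, -4/3, 0, 4/15, 0, …
g: a_k = 1, 3, 9, 27, 81, 243, 729, …
Product ⇒ symmetric product L₀, ord ≤ 2.
∫: right-multiply L₀ by Dx.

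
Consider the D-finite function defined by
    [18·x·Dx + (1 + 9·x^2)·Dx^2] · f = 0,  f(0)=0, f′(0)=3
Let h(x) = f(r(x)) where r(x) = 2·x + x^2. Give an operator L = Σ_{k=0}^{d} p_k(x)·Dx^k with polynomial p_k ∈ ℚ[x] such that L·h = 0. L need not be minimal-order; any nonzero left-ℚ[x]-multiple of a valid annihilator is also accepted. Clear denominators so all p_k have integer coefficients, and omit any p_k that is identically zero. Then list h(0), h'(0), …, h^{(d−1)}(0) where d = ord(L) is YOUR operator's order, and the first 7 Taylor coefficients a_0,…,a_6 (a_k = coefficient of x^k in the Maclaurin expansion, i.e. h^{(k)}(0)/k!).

L = (-1 + 72·x + 144·x^2 + 108·x^3 + 27·x^4)·Dx + (1 + x + 36·x^2 + 72·x^3 + 45·x^4 + 9·x^5)·Dx^2  (order 2).
h: a_k = 0, 6, 3, -72, -108, 7506/5, 3879, …
ICs: h(0) = 0, h′(0) = 6.

f: a_k = 0, 3, 0, -9, 0, 243/5, 0, …
Substitute x→r, Dx→(1/r')Dx; clear ⇒ L₀.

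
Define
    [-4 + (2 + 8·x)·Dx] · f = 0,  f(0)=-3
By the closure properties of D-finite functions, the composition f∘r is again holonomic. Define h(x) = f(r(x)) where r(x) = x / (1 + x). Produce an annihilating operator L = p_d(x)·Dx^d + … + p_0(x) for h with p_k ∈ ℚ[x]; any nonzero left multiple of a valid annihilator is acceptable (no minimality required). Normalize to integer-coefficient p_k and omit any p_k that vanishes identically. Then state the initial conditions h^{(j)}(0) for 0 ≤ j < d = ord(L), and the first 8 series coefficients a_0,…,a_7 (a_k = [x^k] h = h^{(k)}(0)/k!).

L = -2 + (1 + 6·x + 5·x^2)·Dx  (order 1).
h: a_k = -3, -6, 12, -30, 90, -306, 1128, -4386, …
ICs: h(0) = -3.

f: a_k = -3, -6, 6, -12, 30, -84, 252, -792, …
L₀ from L_f via x↦r, Dx↦r'^{-1}Dx.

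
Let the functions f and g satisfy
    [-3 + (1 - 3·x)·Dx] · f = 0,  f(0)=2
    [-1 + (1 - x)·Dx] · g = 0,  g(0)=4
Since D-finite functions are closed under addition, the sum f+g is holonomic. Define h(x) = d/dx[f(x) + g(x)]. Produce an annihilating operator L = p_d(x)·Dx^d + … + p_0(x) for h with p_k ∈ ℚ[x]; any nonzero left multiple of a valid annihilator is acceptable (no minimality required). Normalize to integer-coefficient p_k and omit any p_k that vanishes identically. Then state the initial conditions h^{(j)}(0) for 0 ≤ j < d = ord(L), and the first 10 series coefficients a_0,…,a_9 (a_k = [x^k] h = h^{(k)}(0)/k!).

f: a_k = 2, 6, 18, 54, 162, 486, 1458, 4374, 13122, 39366, …
g: a_k = 4, 4, 4, 4, 4, 4, 4, 4, 4, 4, …
Sum ⇒ L₀ = lclm(L_f,L_g) in ℚ(x)⟨Dx⟩.
Differentiate: ansatz ord ≤ ord L₀ ⇒ L.
L = 18 + (-12 + 18·x)·Dx + (1 - 4·x + 3·x^2)·Dx^2  (order 2).
h: a_k = 10, 44, 174, 664, 2450, 8772, 30646, 105008, 354330, 1181020, …
ICs: h(0) = 10, h′(0) = 44.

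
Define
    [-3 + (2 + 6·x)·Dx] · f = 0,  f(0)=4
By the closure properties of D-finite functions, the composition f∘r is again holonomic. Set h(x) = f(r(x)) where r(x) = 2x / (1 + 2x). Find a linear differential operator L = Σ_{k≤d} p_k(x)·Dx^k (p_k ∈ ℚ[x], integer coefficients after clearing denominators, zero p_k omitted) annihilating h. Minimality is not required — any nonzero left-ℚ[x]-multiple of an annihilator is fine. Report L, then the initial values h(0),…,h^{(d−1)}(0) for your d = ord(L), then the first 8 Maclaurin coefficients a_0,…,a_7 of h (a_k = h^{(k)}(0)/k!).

f: a_k = 4, 6, -9/2, 27/4, -405/32, 1701/64, -15309/256, 72171/512, …
h₀=f(r): pull back L_f along r ⇒ L₀.
L = -3 + (1 + 10·x + 16·x^2)·Dx  (order 1).
h: a_k = 4, 12, -42, 174, -1677/2, 9069/2, -106305/4, 658335/4, …
ICs: h(0) = 4.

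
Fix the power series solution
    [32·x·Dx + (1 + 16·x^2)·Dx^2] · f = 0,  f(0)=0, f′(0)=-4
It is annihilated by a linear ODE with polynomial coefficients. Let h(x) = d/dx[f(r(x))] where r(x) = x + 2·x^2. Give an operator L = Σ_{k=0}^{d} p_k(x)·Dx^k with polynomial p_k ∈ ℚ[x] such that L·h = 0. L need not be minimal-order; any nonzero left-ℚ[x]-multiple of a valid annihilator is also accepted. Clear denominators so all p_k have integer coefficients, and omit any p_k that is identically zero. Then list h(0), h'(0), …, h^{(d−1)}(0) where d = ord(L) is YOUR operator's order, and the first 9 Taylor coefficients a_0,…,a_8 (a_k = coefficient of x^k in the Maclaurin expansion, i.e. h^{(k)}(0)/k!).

L = (-4 + 32·x + 256·x^2 + 768·x^3 + 768·x^4) + (1 + 4·x + 16·x^2 + 128·x^3 + 320·x^4 + 256·x^5)·Dx  (order 1).
h: a_k = -4, -16, 64, 512, 256, -11264, -40960, 131072, 1359872, …
ICs: h(0) = -4.

f: a_k = 0, -4, 0, 64/3, 0, -1024/5, 0, 16384/7, 0, …
L₀ from L_f via x↦r, Dx↦r'^{-1}Dx.
h=h₀': d/dx-closure on L₀ ⇒ L.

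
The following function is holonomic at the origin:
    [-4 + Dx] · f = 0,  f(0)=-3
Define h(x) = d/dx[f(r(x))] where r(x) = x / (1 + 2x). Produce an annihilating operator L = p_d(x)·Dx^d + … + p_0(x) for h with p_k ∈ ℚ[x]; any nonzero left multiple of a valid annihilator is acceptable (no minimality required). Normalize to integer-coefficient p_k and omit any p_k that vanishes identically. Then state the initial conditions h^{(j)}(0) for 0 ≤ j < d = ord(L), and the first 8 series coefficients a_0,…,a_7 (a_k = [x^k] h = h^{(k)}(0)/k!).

L = -8·x + (-1 - 4·x - 4·x^2)·Dx  (order 1).
h: a_k = -12, 0, 48, -128, 192, -512/5, -1280/3, 65536/35, …
ICs: h(0) = -12.

f: a_k = -3, -12, -24, -32, -32, -128/5, -256/15, -1024/105, …
Change of var in L_f (x↦r) gives L₀.
Derive L from L₀ (diff closure).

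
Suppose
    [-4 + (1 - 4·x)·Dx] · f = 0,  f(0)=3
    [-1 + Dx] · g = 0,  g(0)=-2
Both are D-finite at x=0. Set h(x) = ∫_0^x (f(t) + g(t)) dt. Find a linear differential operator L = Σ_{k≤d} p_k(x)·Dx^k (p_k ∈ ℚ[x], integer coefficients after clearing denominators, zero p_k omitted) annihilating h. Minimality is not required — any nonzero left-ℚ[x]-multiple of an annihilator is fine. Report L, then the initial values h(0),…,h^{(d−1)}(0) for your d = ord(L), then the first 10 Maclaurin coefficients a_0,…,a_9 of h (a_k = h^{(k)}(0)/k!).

f: a_k = 3, 12, 48, 192, 768, 3072, 12288, 49152, 196608, 786432, …
g: a_k = -2, -2, -1, -1/3, -1/12, -1/60, -1/360, -1/2520, -1/20160, -1/181440, …
Weyl lclm of L_f,L_g ⇒ L₀ (ord ≤ 2).
h=∫h₀ ⇒ L = L₀·Dx.
L = (-28 - 16·x)·Dx + (31 + 8·x - 16·x^2)·Dx^2 + (-3 + 8·x + 16·x^2)·Dx^3  (order 3).
h: a_k = 0, 1, 5, 47/3, 575/12, 1843/12, 184319/360, 4423679/2520, 123863039/20160, 3963617279/181440, …
ICs: h(0) = 0, h′(0) = 1, h′′(0) = 10.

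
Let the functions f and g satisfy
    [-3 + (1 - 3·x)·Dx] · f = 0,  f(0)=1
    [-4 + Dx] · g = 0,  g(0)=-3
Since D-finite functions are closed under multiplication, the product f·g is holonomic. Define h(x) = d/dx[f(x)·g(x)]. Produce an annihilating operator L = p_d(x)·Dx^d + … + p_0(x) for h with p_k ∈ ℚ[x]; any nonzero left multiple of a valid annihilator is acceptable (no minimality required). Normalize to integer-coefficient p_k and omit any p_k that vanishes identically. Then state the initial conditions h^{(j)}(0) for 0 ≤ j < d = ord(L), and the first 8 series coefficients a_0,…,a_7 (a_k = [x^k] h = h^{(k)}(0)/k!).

f: a_k = 1, 3, 9, 27, 81, 243, 729, 2187, …
g: a_k = -3, -12, -24, -32, -32, -128/5, -256/15, -1024/105, …
Product ⇒ symmetric product L₀, ord ≤ 1.
Differentiate: ansatz ord ≤ ord L₀ ⇒ L.
L = (58 - 168·x + 144·x^2) + (-7 + 33·x - 36·x^2)·Dx  (order 1).
h: a_k = -21, -174, -879, -3644, -13793, -248786/5, -2613277/15, -8960392/15, …
ICs: h(0) = -21.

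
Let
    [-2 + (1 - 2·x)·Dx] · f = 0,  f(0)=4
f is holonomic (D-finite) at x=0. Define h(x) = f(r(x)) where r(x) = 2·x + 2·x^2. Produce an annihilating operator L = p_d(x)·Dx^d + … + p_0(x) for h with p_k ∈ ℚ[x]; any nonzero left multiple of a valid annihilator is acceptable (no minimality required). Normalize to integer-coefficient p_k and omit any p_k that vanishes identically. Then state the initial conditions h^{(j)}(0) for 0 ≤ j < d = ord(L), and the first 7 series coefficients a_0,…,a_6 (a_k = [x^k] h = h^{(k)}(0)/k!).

f: a_k = 4, 8, 16, 32, 64, 128, 256, …
h₀=f(r): pull back L_f along r ⇒ L₀.
L = (4 + 8·x) + (-1 + 4·x + 4·x^2)·Dx  (order 1).
h: a_k = 4, 16, 80, 384, 1856, 8960, 43264, …
ICs: h(0) = 4.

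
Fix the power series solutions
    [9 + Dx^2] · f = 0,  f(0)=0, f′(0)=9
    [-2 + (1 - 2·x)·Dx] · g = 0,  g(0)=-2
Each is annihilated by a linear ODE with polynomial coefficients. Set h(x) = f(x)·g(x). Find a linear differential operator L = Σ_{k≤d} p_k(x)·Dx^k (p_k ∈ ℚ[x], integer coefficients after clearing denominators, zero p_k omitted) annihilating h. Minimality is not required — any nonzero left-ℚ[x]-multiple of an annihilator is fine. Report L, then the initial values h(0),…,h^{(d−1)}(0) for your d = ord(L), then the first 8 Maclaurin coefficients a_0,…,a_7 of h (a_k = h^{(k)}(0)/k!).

L = (-9 + 18·x) + 4·Dx + (-1 + 2·x)·Dx^2  (order 2).
h: a_k = 0, -18, -36, -45, -90, -3843/20, -3843/10, -214479/280, …
ICs: h(0) = 0, h′(0) = -18.

f: a_k = 0, 9, 0, -27/2, 0, 243/40, 0, -729/560, …
g: a_k = -2, -4, -8, -16, -32, -64, -128, -256, …
h₀=f·g: eliminate ⇒ L₀, order ≤ 2·1.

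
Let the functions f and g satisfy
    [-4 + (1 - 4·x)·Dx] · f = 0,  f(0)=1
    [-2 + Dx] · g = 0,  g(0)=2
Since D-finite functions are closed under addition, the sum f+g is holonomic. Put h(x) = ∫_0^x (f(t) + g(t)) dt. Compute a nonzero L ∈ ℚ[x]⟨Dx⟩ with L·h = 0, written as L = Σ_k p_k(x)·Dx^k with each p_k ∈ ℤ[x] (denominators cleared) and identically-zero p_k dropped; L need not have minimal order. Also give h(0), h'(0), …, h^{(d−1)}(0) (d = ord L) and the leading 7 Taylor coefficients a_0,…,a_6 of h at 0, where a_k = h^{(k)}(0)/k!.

f: a_k = 1, 4, 16, 64, 256, 1024, 4096, …
g: a_k = 2, 4, 4, 8/3, 4/3, 8/15, 8/45, …
Weyl lclm of L_f,L_g ⇒ L₀ (ord ≤ 2).
h=∫₀ˣh₀: take L = L₀·Dx.
L = (-24 - 32·x)·Dx + (14 + 16·x - 32·x^2)·Dx^2 + (-1 + 16·x^2)·Dx^3  (order 3).
h: a_k = 0, 3, 4, 20/3, 50/3, 772/15, 7684/45, …
ICs: h(0) = 0, h′(0) = 3, h′′(0) = 8.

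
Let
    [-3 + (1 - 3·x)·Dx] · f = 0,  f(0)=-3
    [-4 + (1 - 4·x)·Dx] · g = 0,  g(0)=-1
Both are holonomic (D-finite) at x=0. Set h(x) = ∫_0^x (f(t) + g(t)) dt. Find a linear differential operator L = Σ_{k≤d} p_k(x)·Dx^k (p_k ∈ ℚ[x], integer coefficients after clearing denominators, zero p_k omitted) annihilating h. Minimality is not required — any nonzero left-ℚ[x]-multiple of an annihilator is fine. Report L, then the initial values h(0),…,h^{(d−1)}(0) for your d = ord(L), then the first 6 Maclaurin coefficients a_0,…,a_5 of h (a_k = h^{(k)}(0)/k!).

f: a_k = -3, -9, -27, -81, -243, -729, …
g: a_k = -1, -4, -16, -64, -256, -1024, …
Weyl lclm of L_f,L_g ⇒ L₀ (ord ≤ 2).
∫: right-multiply L₀ by Dx.
L = -24·Dx + (14 - 48·x)·Dx^2 + (-1 + 7·x - 12·x^2)·Dx^3  (order 3).
h: a_k = 0, -4, -13/2, -43/3, -145/4, -499/5, …
ICs: h(0) = 0, h′(0) = -4, h′′(0) = -13.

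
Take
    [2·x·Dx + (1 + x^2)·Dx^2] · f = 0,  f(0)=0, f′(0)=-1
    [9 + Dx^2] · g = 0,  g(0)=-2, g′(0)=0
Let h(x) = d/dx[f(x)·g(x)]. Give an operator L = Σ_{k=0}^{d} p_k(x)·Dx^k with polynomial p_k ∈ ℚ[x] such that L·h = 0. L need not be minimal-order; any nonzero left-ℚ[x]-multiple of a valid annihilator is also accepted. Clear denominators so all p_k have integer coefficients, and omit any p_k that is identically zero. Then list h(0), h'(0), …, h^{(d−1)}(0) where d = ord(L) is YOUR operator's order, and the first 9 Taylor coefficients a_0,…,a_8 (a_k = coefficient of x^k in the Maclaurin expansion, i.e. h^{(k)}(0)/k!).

f: a_k = 0, -1, 0, 1/3, 0, -1/5, 0, 1/7, 0, …
g: a_k = -2, 0, 9, 0, -27/4, 0, 81/40, 0, -729/2240, …
L₀ := L_f ⊗_s L_g (sym. prod.), ord ≤ 4.
Derive L from L₀ (diff closure).
L = (20358 + 86886·x^2 + 157437·x^4 + 155520·x^6 + 96228·x^8 + 36450·x^10 + 6561·x^12) + (6372·x + 25596·x^3 + 39960·x^5 + 32400·x^7 + 14580·x^9 + 2916·x^11)·Dx + (3432 + 15828·x^2 + 31110·x^4 + 33588·x^6 + 22032·x^8 + 8424·x^10 + 1458·x^12)·Dx^2 + (708·x + 2844·x^3 + 4440·x^5 + 3600·x^7 + 1620·x^9 + 324·x^11)·Dx^3 + (130 + 686·x^2 + 1513·x^4 + 1812·x^6 + 1260·x^8 + 486·x^10 + 81·x^12)·Dx^4  (order 4).
h: a_k = 2, 0, -29, 0, 203/4, 0, -1781/40, 0, 15557/448, …
ICs: h(0) = 2, h′(0) = 0, h′′(0) = -58, h′′′(0) = 0.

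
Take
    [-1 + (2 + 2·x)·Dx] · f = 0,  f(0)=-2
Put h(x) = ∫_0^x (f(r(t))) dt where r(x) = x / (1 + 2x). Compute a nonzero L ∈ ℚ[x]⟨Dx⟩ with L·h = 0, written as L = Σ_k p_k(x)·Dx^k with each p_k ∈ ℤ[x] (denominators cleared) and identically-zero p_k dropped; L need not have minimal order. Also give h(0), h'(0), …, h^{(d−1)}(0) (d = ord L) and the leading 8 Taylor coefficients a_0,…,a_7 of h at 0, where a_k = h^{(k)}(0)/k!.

L = -Dx + (2 + 10·x + 12·x^2)·Dx^2  (order 2).
h: a_k = 0, -2, -1/2, 3/4, -41/32, 757/320, -1181/256, 33645/3584, …
ICs: h(0) = 0, h′(0) = -2.

f: a_k = -2, -1, 1/4, -1/8, 5/64, -7/128, 21/512, -33/1024, …
h₀=f(r): pull back L_f along r ⇒ L₀.
Integrate: L := L₀·Dx.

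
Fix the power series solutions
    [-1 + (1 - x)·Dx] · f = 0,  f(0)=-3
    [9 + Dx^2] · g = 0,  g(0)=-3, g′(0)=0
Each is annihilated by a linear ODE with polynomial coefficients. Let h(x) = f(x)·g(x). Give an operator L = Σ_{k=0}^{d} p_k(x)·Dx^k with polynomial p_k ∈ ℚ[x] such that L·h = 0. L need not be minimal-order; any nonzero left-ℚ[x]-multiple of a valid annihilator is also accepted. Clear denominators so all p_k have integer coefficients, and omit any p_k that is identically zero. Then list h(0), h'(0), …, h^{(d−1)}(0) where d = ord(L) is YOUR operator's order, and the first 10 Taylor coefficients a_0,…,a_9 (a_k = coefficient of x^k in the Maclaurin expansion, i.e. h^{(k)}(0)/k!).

f: a_k = -3, -3, -3, -3, -3, -3, -3, -3, -3, -3, …
g: a_k = -3, 0, 27/2, 0, -81/8, 0, 243/80, 0, -2187/4480, 0, …
Product ⇒ symmetric product L₀, ord ≤ 2.
L = (-9 + 9·x) + 2·Dx + (-1 + x)·Dx^2  (order 2).
h: a_k = 9, 9, -63/2, -63/2, -9/8, -9/8, -819/80, -819/80, -39303/4480, -39303/4480, …
ICs: h(0) = 9, h′(0) = 9.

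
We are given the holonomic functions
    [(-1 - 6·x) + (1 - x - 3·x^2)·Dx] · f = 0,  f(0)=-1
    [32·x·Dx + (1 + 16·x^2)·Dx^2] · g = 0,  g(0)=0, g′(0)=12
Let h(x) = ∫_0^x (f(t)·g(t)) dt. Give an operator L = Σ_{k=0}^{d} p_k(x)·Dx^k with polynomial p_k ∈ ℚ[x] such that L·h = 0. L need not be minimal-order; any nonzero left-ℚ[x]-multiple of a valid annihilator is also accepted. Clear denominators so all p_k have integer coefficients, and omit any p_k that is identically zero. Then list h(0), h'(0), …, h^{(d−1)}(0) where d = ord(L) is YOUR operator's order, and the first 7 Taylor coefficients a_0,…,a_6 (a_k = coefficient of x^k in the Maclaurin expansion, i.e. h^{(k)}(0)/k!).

f: a_k = -1, -1, -4, -7, -19, -40, -97, …
g: a_k = 0, 12, 0, -64, 0, 3072/5, 0, …
h₀=f·g: eliminate ⇒ L₀, order ≤ 1·2.
h=∫₀ˣh₀: take L = L₀·Dx.
L = (6 + 32·x + 288·x^2)·Dx + (2 - 20·x + 64·x^2 + 288·x^3)·Dx^2 + (-1 + x - 13·x^2 + 16·x^3 + 48·x^4)·Dx^3  (order 3).
h: a_k = 0, 0, -6, -4, 4, -4, -1466/15, …
ICs: h(0) = 0, h′(0) = 0, h′′(0) = -12.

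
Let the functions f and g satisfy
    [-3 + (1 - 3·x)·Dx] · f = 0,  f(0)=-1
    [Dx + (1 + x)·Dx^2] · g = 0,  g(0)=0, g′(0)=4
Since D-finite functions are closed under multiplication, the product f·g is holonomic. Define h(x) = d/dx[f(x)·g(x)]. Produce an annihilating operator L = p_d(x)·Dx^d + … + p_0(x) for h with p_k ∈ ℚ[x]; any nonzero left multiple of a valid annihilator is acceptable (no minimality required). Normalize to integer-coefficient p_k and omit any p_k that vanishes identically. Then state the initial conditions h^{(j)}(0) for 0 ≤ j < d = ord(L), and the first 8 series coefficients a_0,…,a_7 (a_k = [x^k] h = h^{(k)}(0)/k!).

f: a_k = -1, -3, -9, -27, -81, -243, -729, -2187, …
g: a_k = 0, 4, -2, 4/3, -1, 4/5, -2/3, 4/7, …
f·g: L₀ = L_f ⊗_s L_g, ord ≤ 1·2.
Differentiate: ansatz ord ≤ ord L₀ ⇒ L.
L = 12 + (7 + 15·x)·Dx + (-1 + 2·x + 3·x^2)·Dx^2  (order 2).
h: a_k = -4, -20, -94, -372, -1399, -25162/5, -88087/5, -2113948/35, …
ICs: h(0) = -4, h′(0) = -20.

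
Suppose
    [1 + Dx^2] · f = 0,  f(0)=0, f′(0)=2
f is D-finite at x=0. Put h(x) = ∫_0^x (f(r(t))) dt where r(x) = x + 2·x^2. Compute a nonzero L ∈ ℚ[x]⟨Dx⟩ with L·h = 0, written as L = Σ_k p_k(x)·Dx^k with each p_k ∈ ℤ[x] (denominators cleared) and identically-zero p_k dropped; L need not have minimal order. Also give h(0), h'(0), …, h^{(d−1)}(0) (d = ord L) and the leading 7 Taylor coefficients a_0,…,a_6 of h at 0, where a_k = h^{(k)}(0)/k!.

L = (1 + 12·x + 48·x^2 + 64·x^3)·Dx - 4·Dx^2 + (1 + 4·x)·Dx^3  (order 3).
h: a_k = 0, 0, 1, 4/3, -1/12, -2/5, -239/360, …
ICs: h(0) = 0, h′(0) = 0, h′′(0) = 2.

f: a_k = 0, 2, 0, -1/3, 0, 1/60, 0, …
Change of var in L_f (x↦r) gives L₀.
h=∫h₀ ⇒ L = L₀·Dx.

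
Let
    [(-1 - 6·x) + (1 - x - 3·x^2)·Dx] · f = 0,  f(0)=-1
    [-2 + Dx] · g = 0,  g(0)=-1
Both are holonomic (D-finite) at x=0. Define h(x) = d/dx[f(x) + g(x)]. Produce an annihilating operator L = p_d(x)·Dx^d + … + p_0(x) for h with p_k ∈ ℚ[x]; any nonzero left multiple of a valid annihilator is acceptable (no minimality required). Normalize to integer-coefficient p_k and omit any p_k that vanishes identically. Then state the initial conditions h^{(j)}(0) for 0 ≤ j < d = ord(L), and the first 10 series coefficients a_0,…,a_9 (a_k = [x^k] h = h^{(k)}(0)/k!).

L = (26 + 268·x + 300·x^2 + 864·x^3 + 324·x^4) + (-19 - 136·x - 196·x^2 - 372·x^3 + 90·x^4 + 108·x^5)·Dx + (3 + x + 23·x^2 - 30·x^3 - 126·x^4 - 54·x^5)·Dx^2  (order 2).
h: a_k = -3, -12, -25, -236/3, -604/3, -8738/15, -68363/45, -1280176/315, -3285769/315, -76063058/2835, …
ICs: h(0) = -3, h′(0) = -12.

f: a_k = -1, -1, -4, -7, -19, -40, -97, -217, -508, -1159, …
g: a_k = -1, -2, -2, -4/3, -2/3, -4/15, -4/45, -8/315, -2/315, -4/2835, …
Weyl lclm of L_f,L_g ⇒ L₀ (ord ≤ 2).
h₀' ⇒ L via d/dx closure of L₀.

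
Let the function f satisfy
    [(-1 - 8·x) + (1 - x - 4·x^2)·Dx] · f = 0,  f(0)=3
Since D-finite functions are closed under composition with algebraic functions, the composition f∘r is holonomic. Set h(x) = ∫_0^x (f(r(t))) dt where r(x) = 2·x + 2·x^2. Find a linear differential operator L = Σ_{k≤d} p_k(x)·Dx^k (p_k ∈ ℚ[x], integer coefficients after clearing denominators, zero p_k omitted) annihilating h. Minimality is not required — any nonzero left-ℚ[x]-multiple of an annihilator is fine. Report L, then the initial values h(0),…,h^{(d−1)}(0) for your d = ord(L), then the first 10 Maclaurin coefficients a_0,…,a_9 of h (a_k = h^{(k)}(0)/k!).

L = (2 + 36·x + 96·x^2 + 64·x^3)·Dx + (-1 + 2·x + 18·x^2 + 32·x^3 + 16·x^4)·Dx^2  (order 2).
h: a_k = 0, 3, 3, 22, 84, 420, 2076, 74520/7, 55728, 888400/3, …
ICs: h(0) = 0, h′(0) = 3.

f: a_k = 3, 3, 15, 27, 87, 195, 543, 1323, 3495, 8787, …
Substitute x→r, Dx→(1/r')Dx; clear ⇒ L₀.
h=∫₀ˣh₀: take L = L₀·Dx.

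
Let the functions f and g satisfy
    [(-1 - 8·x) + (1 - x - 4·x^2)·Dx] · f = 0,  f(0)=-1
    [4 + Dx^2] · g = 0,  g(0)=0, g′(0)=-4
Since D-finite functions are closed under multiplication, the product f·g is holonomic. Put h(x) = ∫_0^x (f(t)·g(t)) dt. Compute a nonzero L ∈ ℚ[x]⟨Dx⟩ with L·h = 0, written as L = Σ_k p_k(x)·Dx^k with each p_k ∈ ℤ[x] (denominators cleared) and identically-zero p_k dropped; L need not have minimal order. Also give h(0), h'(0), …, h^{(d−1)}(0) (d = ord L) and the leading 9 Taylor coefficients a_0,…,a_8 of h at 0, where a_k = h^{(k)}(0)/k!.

f: a_k = -1, -1, -5, -9, -29, -65, -181, -441, -1165, …
g: a_k = 0, -4, 0, 8/3, 0, -8/15, 0, 16/315, 0, …
h₀=f·g: eliminate ⇒ L₀, order ≤ 1·2.
Integrate: L := L₀·Dx.
L = (4 + 4·x + 16·x^2)·Dx + (2 + 16·x)·Dx^2 + (-1 + x + 4·x^2)·Dx^3  (order 3).
h: a_k = 0, 0, 2, 4/3, 13/3, 20/3, 86/5, 3548/105, 51131/630, …
ICs: h(0) = 0, h′(0) = 0, h′′(0) = 4.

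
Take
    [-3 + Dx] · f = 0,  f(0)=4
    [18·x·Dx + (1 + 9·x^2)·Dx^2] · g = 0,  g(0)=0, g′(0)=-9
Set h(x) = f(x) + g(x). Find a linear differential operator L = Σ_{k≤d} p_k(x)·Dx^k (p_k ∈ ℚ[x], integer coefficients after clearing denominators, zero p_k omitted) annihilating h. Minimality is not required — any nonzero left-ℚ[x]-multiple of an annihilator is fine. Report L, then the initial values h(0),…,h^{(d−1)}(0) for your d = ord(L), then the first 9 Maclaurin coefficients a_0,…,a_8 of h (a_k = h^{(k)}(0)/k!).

L = (18 - 108·x - 162·x^2)·Dx + (-9 + 27·x + 27·x^2 - 81·x^3)·Dx^2 + (1 + 3·x + 9·x^2 + 27·x^3)·Dx^3  (order 3).
h: a_k = 4, 3, 18, 45, 27/2, -1377/10, 81/20, 131463/140, 729/1120, …
ICs: h(0) = 4, h′(0) = 3, h′′(0) = 36.

f: a_k = 4, 12, 18, 18, 27/2, 81/10, 81/20, 243/140, 729/1120, …
g: a_k = 0, -9, 0, 27, 0, -729/5, 0, 6561/7, 0, …
f+g: L₀ = lclm(L_f,L_g), ord ≤ 1+2.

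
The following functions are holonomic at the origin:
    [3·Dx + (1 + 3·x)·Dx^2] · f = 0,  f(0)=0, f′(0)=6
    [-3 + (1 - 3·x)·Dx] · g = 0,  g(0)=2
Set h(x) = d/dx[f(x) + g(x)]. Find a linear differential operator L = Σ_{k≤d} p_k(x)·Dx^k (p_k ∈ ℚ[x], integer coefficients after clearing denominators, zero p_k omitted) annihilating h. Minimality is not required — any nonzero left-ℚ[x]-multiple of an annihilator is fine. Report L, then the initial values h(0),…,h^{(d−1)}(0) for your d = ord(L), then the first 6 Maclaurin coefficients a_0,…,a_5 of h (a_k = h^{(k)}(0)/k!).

L = (-30 - 18·x) + (-4 - 48·x - 36·x^2)·Dx + (1 + x - 9·x^2 - 9·x^3)·Dx^2  (order 2).
h: a_k = 12, 18, 216, 486, 2916, 7290, …
ICs: h(0) = 12, h′(0) = 18.

f: a_k = 0, 6, -9, 18, -81/2, 486/5, …
g: a_k = 2, 6, 18, 54, 162, 486, …
L₀ := lclm(L_f,L_g); ord L₀ ≤ 2+1.
h=h₀': d/dx-closure on L₀ ⇒ L.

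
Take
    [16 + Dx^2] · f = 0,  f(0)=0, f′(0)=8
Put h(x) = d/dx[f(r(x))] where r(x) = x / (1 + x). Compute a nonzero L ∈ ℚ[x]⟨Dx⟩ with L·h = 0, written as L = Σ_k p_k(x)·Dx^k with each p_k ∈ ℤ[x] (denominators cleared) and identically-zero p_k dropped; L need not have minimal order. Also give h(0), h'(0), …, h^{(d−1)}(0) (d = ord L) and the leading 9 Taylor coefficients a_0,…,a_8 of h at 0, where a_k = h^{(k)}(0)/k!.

L = (22 + 12·x + 6·x^2) + (6 + 18·x + 18·x^2 + 6·x^3)·Dx + (1 + 4·x + 6·x^2 + 4·x^3 + x^4)·Dx^2  (order 2).
h: a_k = 8, -16, -40, 224, -1544/3, 720, -19688/45, -40256/45, 240824/63, …
ICs: h(0) = 8, h′(0) = -16.

f: a_k = 0, 8, 0, -64/3, 0, 256/15, 0, -2048/315, 0, …
f∘r: x↦r, Dx↦Dx/r' in L_f ⇒ L₀.
Derive L from L₀ (diff closure).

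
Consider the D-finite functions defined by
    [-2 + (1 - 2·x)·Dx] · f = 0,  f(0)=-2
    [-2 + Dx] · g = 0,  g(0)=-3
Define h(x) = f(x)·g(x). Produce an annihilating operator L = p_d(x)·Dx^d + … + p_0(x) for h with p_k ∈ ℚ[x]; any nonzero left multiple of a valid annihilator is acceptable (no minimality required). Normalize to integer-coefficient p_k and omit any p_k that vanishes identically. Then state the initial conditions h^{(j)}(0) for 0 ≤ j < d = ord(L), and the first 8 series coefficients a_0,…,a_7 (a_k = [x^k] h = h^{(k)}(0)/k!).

L = (4 - 4·x) + (-1 + 2·x)·Dx  (order 1).
h: a_k = 6, 24, 60, 128, 260, 2608/5, 15656/15, 43840/21, …
ICs: h(0) = 6.

f: a_k = -2, -4, -8, -16, -32, -64, -128, -256, …
g: a_k = -3, -6, -6, -4, -2, -4/5, -4/15, -8/105, …
Sym-product of L_f,L_g gives L₀ (≤ ord 1).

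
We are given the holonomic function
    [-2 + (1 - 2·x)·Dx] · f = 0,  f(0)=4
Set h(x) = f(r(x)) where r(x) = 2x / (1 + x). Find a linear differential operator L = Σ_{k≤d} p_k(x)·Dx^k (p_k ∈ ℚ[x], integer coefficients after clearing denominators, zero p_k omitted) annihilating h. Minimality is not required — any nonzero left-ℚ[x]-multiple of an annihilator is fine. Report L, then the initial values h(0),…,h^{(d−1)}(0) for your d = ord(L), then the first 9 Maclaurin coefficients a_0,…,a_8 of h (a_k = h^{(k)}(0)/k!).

f: a_k = 4, 8, 16, 32, 64, 128, 256, 512, 1024, …
L₀ from L_f via x↦r, Dx↦r'^{-1}Dx.
L = 4 + (-1 + 2·x + 3·x^2)·Dx  (order 1).
h: a_k = 4, 16, 48, 144, 432, 1296, 3888, 11664, 34992, …
ICs: h(0) = 4.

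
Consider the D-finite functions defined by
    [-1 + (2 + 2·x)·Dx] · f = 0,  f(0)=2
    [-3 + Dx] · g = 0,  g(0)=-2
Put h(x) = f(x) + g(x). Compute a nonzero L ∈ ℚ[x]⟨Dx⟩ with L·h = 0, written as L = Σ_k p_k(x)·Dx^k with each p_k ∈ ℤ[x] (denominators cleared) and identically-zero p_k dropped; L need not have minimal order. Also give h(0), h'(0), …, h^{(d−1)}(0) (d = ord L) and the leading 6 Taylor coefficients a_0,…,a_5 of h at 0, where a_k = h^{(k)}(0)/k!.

L = (21 + 18·x) + (-37 - 72·x - 36·x^2)·Dx + (10 + 22·x + 12·x^2)·Dx^2  (order 2).
h: a_k = 0, -5, -37/4, -71/8, -437/64, -2557/640, …
ICs: h(0) = 0, h′(0) = -5.

f: a_k = 2, 1, -1/4, 1/8, -5/64, 7/128, …
g: a_k = -2, -6, -9, -9, -27/4, -81/20, …
f+g: L₀ = lclm(L_f,L_g), ord ≤ 1+1.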